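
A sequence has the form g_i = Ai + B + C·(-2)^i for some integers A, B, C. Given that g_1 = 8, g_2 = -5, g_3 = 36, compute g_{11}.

At i = 1, 2, 3: A + B - 2C = 8; 2A + B + 4C = -5; 3A + B - 8C = 36.
Subtracting the first from the second: A + 6C = -13.
Subtracting the second from the third: A - 12C = 41.
Solving: C = -3, A = 5, then B = -3.
So g_i = 5·i + (-3) + (-3)·(-2)^i; at i=11 this is 6196.

6196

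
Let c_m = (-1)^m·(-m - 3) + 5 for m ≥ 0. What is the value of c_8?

(-1)^8 = 1; -m - 3 at m=8 is -11; so c_8 = -6.

-6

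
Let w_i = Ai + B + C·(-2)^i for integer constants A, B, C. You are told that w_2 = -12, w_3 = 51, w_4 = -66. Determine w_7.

Write the equations: 2A + B + 4C = -12; 3A + B - 8C = 51; 4A + B + 16C = -66.
Subtracting the first from the second: A - 12C = 63.
Subtracting the second from the third: A + 24C = -117.
Solving: C = -5, A = 3, then B = 2.
Hence w_7 = 3·7 + 2 + (-5)·(-128) = 663.

663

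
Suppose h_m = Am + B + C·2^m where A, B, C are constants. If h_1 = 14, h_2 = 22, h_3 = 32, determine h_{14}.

At m = 1, 2, 3: A + B + 2C = 14; 2A + B + 4C = 22; 3A + B + 8C = 32.
Subtracting the first from the second: A + 2C = 8.
Subtracting the second from the third: A + 4C = 10.
Solving: C = 1, A = 6, then B = 6.
Hence h_{14} = 6·14 + 6 + 1·16384 = 16474.

16474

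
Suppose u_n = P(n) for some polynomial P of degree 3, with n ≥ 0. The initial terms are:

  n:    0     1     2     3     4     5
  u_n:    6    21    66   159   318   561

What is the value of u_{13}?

1st diffs: 15, 45, 93, 159, 243.
2nd diffs: 30, 48, 66, 84.
3rd diffs: 18, 18, 18 (constant).
Newton forward-difference form: u_n = 6 + 15·C(n,1) + 30·C(n,2) + 18·C(n,3).
At n = 13: n = 13, so u_{13} = 6 + 195 + 2340 + 5148 = 7689.

7689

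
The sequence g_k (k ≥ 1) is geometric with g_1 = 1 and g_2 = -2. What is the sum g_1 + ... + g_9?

171

Common ratio r = -2.
g_k = 1·(-2)^(k-1).
S = 1·((-2)^9 - 1)/(-2 - 1) = 1·(-512 - 1)/(-3) = 171.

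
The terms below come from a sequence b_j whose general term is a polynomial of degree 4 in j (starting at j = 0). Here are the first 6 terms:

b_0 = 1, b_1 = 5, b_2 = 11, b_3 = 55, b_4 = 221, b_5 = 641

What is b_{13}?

1st diffs: 4, 6, 44, 166, 420.
2nd diffs: 2, 38, 122, 254.
3rd diffs: 36, 84, 132.
4th diffs: 48, 48 (constant).
Newton forward-difference form: b_j = 1 + 4·C(j,1) + 2·C(j,2) + 36·C(j,3) + 48·C(j,4).
At j = 13: j = 13, so b_{13} = 1 + 52 + 156 + 10296 + 34320 = 44825.

44825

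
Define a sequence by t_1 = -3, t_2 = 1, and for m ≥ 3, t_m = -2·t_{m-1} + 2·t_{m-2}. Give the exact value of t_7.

-384

Step forward from the initial values:
t_3 = -8  t_4 = 18  t_5 = -52  t_6 = 140  t_7 = -384.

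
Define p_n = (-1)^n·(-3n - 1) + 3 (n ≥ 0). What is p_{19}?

(-1)^19 = -1; -3n - 1 at n=19 is -58; so p_{19} = 61.

61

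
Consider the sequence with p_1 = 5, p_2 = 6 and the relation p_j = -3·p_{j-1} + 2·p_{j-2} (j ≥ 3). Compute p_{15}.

-40909292

Compute successive terms:
p_3 = -8  p_4 = 36  p_5 = -124  …  p_{12} = 905532  p_{13} = -3225100  p_{14} = 11486364  p_{15} = -40909292.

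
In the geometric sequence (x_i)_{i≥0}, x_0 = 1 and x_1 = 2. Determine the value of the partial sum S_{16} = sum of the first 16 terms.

65535

Common ratio r = 2.
x_i = 1·2^(i-0).
S = 1·(2^16 - 1)/(2 - 1) = 1·(65536 - 1)/(1) = 65535.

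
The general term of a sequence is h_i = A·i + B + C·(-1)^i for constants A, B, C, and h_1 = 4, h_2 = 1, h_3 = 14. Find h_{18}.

81

The three given values yield: A + B - C = 4; 2A + B + C = 1; 3A + B - C = 14.
Subtracting the first from the second: A + 2C = -3.
Subtracting the second from the third: A - 2C = 13.
Solving: C = -4, A = 5, then B = -5.
So h_i = 5·i + (-5) + (-4)·(-1)^i; at i=18 this is 81.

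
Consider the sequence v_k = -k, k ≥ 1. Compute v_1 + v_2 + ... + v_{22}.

-253

Over k = 1..22: Σk = 253.
Total = (-1)·253 = -253.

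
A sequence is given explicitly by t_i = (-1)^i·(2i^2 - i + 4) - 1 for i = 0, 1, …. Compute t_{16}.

(-1)^16 = 1; 2i^2 - i + 4 at i=16 is 500; so t_{16} = 499.

499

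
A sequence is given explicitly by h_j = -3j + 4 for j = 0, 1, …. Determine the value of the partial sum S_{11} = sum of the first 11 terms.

Over j = 0..10: Σj = 55.
Total = (-3)·55 + (4)·11 = -121.

-121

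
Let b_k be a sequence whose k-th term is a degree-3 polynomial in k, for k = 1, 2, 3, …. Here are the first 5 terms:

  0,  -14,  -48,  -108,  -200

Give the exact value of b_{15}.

1st diffs: -14, -34, -60, -92.
2nd diffs: -20, -26, -32.
3rd diffs: -6, -6 (constant).
So b_k = -k^3 - 4k^2 + 5k.
Evaluating at k = 15 gives b_{15} = -4200.

-4200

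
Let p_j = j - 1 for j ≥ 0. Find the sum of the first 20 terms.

Over j = 0..19: Σj = 190.
Total = (1)·190 + (-1)·20 = 170.

170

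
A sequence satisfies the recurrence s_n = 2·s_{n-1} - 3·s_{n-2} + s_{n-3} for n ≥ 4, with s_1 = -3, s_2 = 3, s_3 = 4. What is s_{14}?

Compute successive terms:
s_4 = -4; s_5 = -17; s_6 = -18; …; s_{11} = -206; s_{12} = -249; s_{13} = 88; s_{14} = 717.

717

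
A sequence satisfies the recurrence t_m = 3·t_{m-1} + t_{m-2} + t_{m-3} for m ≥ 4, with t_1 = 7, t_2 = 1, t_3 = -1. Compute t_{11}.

Applying the relation repeatedly:
t_4 = 5  t_5 = 15  t_6 = 49  t_7 = 167  t_8 = 565  t_9 = 1911  t_{10} = 6465  t_{11} = 21871.

21871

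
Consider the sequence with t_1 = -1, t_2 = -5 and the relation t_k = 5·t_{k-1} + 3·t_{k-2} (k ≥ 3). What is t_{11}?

Step forward from the initial values:
t_3 = -28, t_4 = -155, t_5 = -859, t_6 = -4760, t_7 = -26377, t_8 = -146165, t_9 = -809956, t_{10} = -4488275, t_{11} = -24871243.

-24871243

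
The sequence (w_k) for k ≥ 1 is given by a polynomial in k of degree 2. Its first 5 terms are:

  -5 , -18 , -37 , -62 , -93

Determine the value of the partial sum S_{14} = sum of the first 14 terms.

-3437

1st diffs: -13, -19, -25, -31.
2nd diffs: -6, -6, -6 (constant).
Newton forward-difference form: w_k = -5 + (-13)·C(k-1,1) + (-6)·C(k-1,2).
Continuing: …, -130, -173, -222, -277, …, w_{14} = -642.
Summing k = 1..14 (14 terms) gives -3437.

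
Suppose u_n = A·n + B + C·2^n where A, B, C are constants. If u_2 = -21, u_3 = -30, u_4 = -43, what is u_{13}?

At n = 2, 3, 4: 2A + B + 4C = -21; 3A + B + 8C = -30; 4A + B + 16C = -43.
Subtracting the first from the second: A + 4C = -9.
Subtracting the second from the third: A + 8C = -13.
Solving: C = -1, A = -5, then B = -7.
Hence u_{13} = -5·13 + (-7) + (-1)·8192 = -8264.

-8264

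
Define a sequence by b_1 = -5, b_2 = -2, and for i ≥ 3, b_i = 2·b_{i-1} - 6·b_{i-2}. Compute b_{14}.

Step forward from the initial values:
b_3 = 26, b_4 = 64, b_5 = -28, …, b_{11} = -28000, b_{12} = -92672, b_{13} = -17344, b_{14} = 521344.

521344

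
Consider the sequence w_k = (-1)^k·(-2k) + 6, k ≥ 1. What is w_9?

(-1)^9 = -1; -2k at k=9 is -18; so w_9 = 24.

24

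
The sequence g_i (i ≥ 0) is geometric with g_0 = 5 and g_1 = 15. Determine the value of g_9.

98415

Common ratio r = 3.
g_i = 5·3^(i-0).
g_9 = 5·3^9 = 98415.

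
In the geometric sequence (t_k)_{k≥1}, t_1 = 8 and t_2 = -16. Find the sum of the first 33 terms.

Common ratio r = -2.
t_k = 8·(-2)^(k-1).
S = 8·((-2)^33 - 1)/(-2 - 1) = 8·(-8589934592 - 1)/(-3) = 22906492248.

22906492248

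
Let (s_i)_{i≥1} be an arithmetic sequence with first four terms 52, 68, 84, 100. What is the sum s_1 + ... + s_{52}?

23920

Common difference d = 16.
s_i = 52 + (i - 1)·16.
s_{52} = 868; S = 52·(52 + 868)/2 = 23920.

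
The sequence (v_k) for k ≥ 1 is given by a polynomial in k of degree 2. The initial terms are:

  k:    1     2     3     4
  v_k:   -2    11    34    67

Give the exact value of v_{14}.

947

1st diffs: 13, 23, 33.
2nd diffs: 10, 10 (constant).
Newton forward-difference form: v_k = -2 + 13·C(k-1,1) + 10·C(k-1,2).
At k = 14: k-1 = 13, so v_{14} = -2 + 169 + 780 = 947.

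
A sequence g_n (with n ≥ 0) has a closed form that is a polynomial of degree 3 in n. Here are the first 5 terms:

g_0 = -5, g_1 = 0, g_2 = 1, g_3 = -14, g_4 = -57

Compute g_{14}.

-4667

1st diffs: 5, 1, -15, -43.
2nd diffs: -4, -16, -28.
3rd diffs: -12, -12 (constant).
Newton forward-difference form: g_n = -5 + 5·C(n,1) + (-4)·C(n,2) + (-12)·C(n,3).
At n = 14: n = 14, so g_{14} = -5 + 70 - 364 - 4368 = -4667.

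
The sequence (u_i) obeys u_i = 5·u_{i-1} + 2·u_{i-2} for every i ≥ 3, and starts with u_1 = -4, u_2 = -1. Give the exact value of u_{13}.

Step forward from the initial values:
u_3 = -13, u_4 = -67, u_5 = -361, …, u_{10} = -1615171, u_{11} = -8677153, u_{12} = -46616107, u_{13} = -250434841.

-250434841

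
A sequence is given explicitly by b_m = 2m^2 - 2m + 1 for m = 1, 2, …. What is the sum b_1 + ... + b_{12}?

1156

Over m = 1..12: Σm = 78, Σm² = 650.
Total = (2)·650 + (-2)·78 + (1)·12 = 1156.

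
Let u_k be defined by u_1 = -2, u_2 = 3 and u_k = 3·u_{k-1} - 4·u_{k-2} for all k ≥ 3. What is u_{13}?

Iterate the recurrence:
u_3 = 17  u_4 = 39  u_5 = 49  …  u_{10} = -489  u_{11} = 2561  u_{12} = 9639  u_{13} = 18673.

18673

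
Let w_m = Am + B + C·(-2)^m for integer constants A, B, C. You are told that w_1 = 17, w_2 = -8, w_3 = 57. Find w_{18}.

-1310628

Plug in m = 1, 2, 3: A + B - 2C = 17; 2A + B + 4C = -8; 3A + B - 8C = 57.
Subtracting the first from the second: A + 6C = -25.
Subtracting the second from the third: A - 12C = 65.
Solving: C = -5, A = 5, then B = 2.
Therefore w_{18} = 90 + 2 + (-5)·262144 = -1310628.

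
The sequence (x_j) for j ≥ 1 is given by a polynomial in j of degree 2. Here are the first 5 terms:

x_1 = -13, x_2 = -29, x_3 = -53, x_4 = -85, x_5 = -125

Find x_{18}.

-1373

1st diffs: -16, -24, -32, -40.
2nd diffs: -8, -8, -8 (constant).
Newton forward-difference form: x_j = -13 + (-16)·C(j-1,1) + (-8)·C(j-1,2).
At j = 18: j-1 = 17, so x_{18} = -13 - 272 - 1088 = -1373.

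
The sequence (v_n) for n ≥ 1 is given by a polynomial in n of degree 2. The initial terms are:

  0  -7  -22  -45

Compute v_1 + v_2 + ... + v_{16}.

-5320

1st diffs: -7, -15, -23.
2nd diffs: -8, -8 (constant).
Newton forward-difference form: v_n = (-7)·C(n-1,1) + (-8)·C(n-1,2).
Continuing: …, -76, -115, -162, -217, …, v_{16} = -945.
Summing n = 1..16 (16 terms) gives -5320.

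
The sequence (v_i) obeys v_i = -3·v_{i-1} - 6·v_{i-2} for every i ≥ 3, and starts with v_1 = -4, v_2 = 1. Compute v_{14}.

Iterate the recurrence:
v_3 = 21; v_4 = -69; v_5 = 81; …; v_{11} = 35721; v_{12} = -34749; v_{13} = -110079; v_{14} = 538731.

538731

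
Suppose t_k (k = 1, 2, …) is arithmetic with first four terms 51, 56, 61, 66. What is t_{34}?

216

Common difference d = 5.
t_k = 51 + (k - 1)·5.
t_{34} = 51 + 33·5 = 216.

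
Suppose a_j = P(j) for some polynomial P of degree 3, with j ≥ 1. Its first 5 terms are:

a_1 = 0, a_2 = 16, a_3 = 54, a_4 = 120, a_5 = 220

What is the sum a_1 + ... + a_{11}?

6490

1st diffs: 16, 38, 66, 100.
2nd diffs: 22, 28, 34.
3rd diffs: 6, 6 (constant).
Newton forward-difference form: a_j = 16·C(j-1,1) + 22·C(j-1,2) + 6·C(j-1,3).
Continuing: …, 360, 546, 784, 1080, …, a_{11} = 1870.
Summing j = 1..11 (11 terms) gives 6490.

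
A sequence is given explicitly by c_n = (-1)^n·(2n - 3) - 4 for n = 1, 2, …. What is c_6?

(-1)^6 = 1; 2n - 3 at n=6 is 9; so c_6 = 5.

5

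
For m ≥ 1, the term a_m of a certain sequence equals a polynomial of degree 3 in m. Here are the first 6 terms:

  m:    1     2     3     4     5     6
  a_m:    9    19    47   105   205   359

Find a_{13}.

1st diffs: 10, 28, 58, 100, 154.
2nd diffs: 18, 30, 42, 54.
3rd diffs: 12, 12, 12 (constant).
Newton forward-difference form: a_m = 9 + 10·C(m-1,1) + 18·C(m-1,2) + 12·C(m-1,3).
At m = 13: m-1 = 12, so a_{13} = 9 + 120 + 1188 + 2640 = 3957.

3957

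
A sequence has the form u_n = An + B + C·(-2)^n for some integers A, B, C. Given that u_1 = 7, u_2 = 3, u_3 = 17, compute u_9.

533

At n = 1, 2, 3: A + B - 2C = 7; 2A + B + 4C = 3; 3A + B - 8C = 17.
Subtracting the first from the second: A + 6C = -4.
Subtracting the second from the third: A - 12C = 14.
Solving: C = -1, A = 2, then B = 3.
Therefore u_9 = 18 + 3 + (-1)·(-512) = 533.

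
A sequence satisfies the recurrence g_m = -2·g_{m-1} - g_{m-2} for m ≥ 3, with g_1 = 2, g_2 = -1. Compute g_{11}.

Step forward from the initial values:
g_3 = 0  g_4 = 1  g_5 = -2  g_6 = 3  g_7 = -4  g_8 = 5  g_9 = -6  g_{10} = 7  g_{11} = -8.
(Characteristic roots are -1 and -1.)

-8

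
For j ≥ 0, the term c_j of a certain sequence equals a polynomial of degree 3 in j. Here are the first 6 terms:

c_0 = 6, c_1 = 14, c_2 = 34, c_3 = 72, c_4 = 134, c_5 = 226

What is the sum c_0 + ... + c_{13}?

1st diffs: 8, 20, 38, 62, 92.
2nd diffs: 12, 18, 24, 30.
3rd diffs: 6, 6, 6 (constant).
Newton forward-difference form: c_j = 6 + 8·C(j,1) + 12·C(j,2) + 6·C(j,3).
Continuing: …, 354, 524, 742, 1014, …, c_{13} = 2762.
Summing j = 0..13 (14 terms) gives 11186.

11186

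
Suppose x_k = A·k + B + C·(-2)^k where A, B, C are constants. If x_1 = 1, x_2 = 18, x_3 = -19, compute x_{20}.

3145716

Write the equations: A + B - 2C = 1; 2A + B + 4C = 18; 3A + B - 8C = -19.
Subtracting the first from the second: A + 6C = 17.
Subtracting the second from the third: A - 12C = -37.
Solving: C = 3, A = -1, then B = 8.
Therefore x_{20} = -20 + 8 + 3·1048576 = 3145716.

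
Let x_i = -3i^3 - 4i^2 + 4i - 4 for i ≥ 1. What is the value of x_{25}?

-49279

x_{25} = -3·25^3 - 4·25^2 + 4·25 - 4 = -49279.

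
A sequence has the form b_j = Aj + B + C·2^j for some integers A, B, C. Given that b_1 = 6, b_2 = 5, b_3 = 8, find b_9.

986

At j = 1, 2, 3: A + B + 2C = 6; 2A + B + 4C = 5; 3A + B + 8C = 8.
Subtracting the first from the second: A + 2C = -1.
Subtracting the second from the third: A + 4C = 3.
Solving: C = 2, A = -5, then B = 7.
Therefore b_9 = -45 + 7 + 2·512 = 986.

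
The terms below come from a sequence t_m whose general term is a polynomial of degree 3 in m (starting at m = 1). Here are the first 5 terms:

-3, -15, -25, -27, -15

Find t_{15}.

2195

1st diffs: -12, -10, -2, 12.
2nd diffs: 2, 8, 14.
3rd diffs: 6, 6 (constant).
So t_m = m^3 - 5m^2 - 4m + 5.
Evaluating at m = 15 gives t_{15} = 2195.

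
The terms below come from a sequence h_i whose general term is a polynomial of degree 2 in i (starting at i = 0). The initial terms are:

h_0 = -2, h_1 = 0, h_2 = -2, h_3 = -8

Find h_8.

1st diffs: 2, -2, -6.
2nd diffs: -4, -4 (constant).
Newton forward-difference form: h_i = -2 + 2·C(i,1) + (-4)·C(i,2).
At i = 8: i = 8, so h_8 = -2 + 16 - 112 = -98.

-98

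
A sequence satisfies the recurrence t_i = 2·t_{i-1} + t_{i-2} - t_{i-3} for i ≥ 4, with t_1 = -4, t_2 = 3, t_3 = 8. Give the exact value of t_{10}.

Applying the relation repeatedly:
t_4 = 23; t_5 = 51; t_6 = 117; t_7 = 262; t_8 = 590; t_9 = 1325; t_{10} = 2978.

2978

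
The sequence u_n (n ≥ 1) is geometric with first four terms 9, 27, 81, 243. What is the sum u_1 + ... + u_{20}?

Common ratio r = 3.
u_n = 9·3^(n-1).
S = 9·(3^20 - 1)/(3 - 1) = 9·(3486784401 - 1)/(2) = 15690529800.

15690529800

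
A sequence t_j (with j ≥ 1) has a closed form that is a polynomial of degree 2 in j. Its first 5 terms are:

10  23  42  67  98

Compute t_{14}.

1st diffs: 13, 19, 25, 31.
2nd diffs: 6, 6, 6 (constant).
So t_j = 3j^2 + 4j + 3.
Evaluating at j = 14 gives t_{14} = 647.

647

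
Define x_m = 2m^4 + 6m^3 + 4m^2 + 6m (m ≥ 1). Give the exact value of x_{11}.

37818

x_{11} = 2·11^4 + 6·11^3 + 4·11^2 + 6·11 = 37818.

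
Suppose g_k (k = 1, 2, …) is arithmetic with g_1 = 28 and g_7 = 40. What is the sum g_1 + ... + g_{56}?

4648

Common difference d = (40 - 28) / (7 - 1) = 2.
g_k = 28 + (k - 1)·2.
g_{56} = 138; S = 56·(28 + 138)/2 = 4648.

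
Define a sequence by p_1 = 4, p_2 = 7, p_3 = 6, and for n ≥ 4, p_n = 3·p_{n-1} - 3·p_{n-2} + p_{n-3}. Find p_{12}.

Iterate the recurrence:
p_4 = 1; p_5 = -8; p_6 = -21; p_7 = -38; p_8 = -59; p_9 = -84; p_{10} = -113; p_{11} = -146; p_{12} = -183.

-183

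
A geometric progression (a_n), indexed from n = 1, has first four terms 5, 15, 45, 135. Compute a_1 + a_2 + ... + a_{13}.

Common ratio r = 3.
a_n = 5·3^(n-1).
S = 5·(3^13 - 1)/(3 - 1) = 5·(1594323 - 1)/(2) = 3985805.

3985805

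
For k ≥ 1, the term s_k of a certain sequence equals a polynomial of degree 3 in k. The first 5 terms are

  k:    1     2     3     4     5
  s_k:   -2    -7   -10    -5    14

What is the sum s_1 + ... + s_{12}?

3056

1st diffs: -5, -3, 5, 19.
2nd diffs: 2, 8, 14.
3rd diffs: 6, 6 (constant).
Newton forward-difference form: s_k = -2 + (-5)·C(k-1,1) + 2·C(k-1,2) + 6·C(k-1,3).
Continuing: …, 53, 118, 215, 350, …, s_{12} = 1043.
Summing k = 1..12 (12 terms) gives 3056.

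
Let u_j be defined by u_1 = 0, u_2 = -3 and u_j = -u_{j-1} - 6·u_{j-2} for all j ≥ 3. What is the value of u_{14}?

127527

u_3 = 3;  u_4 = 15;  u_5 = -33;  …;  u_{11} = 8607;  u_{12} = -15177;  u_{13} = -36465;  u_{14} = 127527.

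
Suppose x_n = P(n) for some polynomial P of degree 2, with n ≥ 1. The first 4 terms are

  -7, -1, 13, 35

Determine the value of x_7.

1st diffs: 6, 14, 22.
2nd diffs: 8, 8 (constant).
So x_n = 4n^2 - 6n - 5.
Evaluating at n = 7 gives x_7 = 149.

149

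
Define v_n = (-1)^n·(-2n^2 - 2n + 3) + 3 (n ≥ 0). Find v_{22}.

(-1)^22 = 1; -2n^2 - 2n + 3 at n=22 is -1009; so v_{22} = -1006.

-1006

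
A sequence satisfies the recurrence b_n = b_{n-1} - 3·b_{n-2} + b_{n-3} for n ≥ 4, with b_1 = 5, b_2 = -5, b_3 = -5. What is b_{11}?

Step forward from the initial values:
b_4 = 15  b_5 = 25  b_6 = -25  b_7 = -85  b_8 = 15  b_9 = 245  b_{10} = 115  b_{11} = -605.

-605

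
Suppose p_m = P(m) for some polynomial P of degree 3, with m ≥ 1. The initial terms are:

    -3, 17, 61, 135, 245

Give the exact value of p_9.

1st diffs: 20, 44, 74, 110.
2nd diffs: 24, 30, 36.
3rd diffs: 6, 6 (constant).
Newton forward-difference form: p_m = -3 + 20·C(m-1,1) + 24·C(m-1,2) + 6·C(m-1,3).
At m = 9: m-1 = 8, so p_9 = -3 + 160 + 672 + 336 = 1165.

1165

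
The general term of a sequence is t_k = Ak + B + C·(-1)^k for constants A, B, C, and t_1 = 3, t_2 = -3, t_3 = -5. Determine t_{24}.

Plug in k = 1, 2, 3: A + B - C = 3; 2A + B + C = -3; 3A + B - C = -5.
Subtracting the first from the second: A + 2C = -6.
Subtracting the second from the third: A - 2C = -2.
Solving: C = -1, A = -4, then B = 6.
So t_k = -4·k + 6 + (-1)·(-1)^k; at k=24 this is -91.

-91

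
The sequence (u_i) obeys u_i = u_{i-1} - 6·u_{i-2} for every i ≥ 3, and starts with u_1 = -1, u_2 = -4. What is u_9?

u_3 = 2, u_4 = 26, u_5 = 14, u_6 = -142, u_7 = -226, u_8 = 626, u_9 = 1982.

1982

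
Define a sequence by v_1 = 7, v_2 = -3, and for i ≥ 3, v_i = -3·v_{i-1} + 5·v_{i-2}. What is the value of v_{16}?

Applying the relation repeatedly:
v_3 = 44  v_4 = -147  v_5 = 661  …  v_{13} = 62158831  v_{14} = -260605803  v_{15} = 1092611564  v_{16} = -4580863707.

-4580863707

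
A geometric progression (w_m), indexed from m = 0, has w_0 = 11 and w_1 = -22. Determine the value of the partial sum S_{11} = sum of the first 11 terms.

Common ratio r = -2.
w_m = 11·(-2)^(m-0).
S = 11·((-2)^11 - 1)/(-2 - 1) = 11·(-2048 - 1)/(-3) = 7513.

7513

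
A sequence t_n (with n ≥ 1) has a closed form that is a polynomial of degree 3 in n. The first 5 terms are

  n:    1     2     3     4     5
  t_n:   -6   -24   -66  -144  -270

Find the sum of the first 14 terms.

1st diffs: -18, -42, -78, -126.
2nd diffs: -24, -36, -48.
3rd diffs: -12, -12 (constant).
Newton forward-difference form: t_n = -6 + (-18)·C(n-1,1) + (-24)·C(n-1,2) + (-12)·C(n-1,3).
Continuing: …, -456, -714, -1056, -1494, …, t_{14} = -5544.
Summing n = 1..14 (14 terms) gives -22470.

-22470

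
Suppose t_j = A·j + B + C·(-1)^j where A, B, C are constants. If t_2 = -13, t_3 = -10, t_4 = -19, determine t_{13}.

The three given values yield: 2A + B + C = -13; 3A + B - C = -10; 4A + B + C = -19.
Subtracting the first from the second: A - 2C = 3.
Subtracting the second from the third: A + 2C = -9.
Solving: C = -3, A = -3, then B = -4.
So t_j = -3·j + (-4) + (-3)·(-1)^j; at j=13 this is -40.

-40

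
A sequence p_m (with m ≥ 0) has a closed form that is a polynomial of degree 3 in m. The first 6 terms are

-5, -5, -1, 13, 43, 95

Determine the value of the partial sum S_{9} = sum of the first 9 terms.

1st diffs: 0, 4, 14, 30, 52.
2nd diffs: 4, 10, 16, 22.
3rd diffs: 6, 6, 6 (constant).
Newton forward-difference form: p_m = -5 + 4·C(m,2) + 6·C(m,3).
Continuing: 175, 289, 443.
Summing m = 0..8 (9 terms) gives 1047.

1047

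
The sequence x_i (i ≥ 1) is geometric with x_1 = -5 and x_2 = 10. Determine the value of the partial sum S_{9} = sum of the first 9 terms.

Common ratio r = -2.
x_i = (-5)·(-2)^(i-1).
S = (-5)·((-2)^9 - 1)/(-2 - 1) = (-5)·(-512 - 1)/(-3) = -855.

-855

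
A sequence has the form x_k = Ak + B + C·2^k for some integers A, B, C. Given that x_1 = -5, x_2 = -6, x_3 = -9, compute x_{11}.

Plug in k = 1, 2, 3: A + B + 2C = -5; 2A + B + 4C = -6; 3A + B + 8C = -9.
Subtracting the first from the second: A + 2C = -1.
Subtracting the second from the third: A + 4C = -3.
Solving: C = -1, A = 1, then B = -4.
Hence x_{11} = 1·11 + (-4) + (-1)·2048 = -2041.

-2041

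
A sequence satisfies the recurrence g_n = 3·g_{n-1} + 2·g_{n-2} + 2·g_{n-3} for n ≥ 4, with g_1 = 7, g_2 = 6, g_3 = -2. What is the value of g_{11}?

g_4 = 20; g_5 = 68; g_6 = 240; g_7 = 896; g_8 = 3304; g_9 = 12184; g_{10} = 44952; g_{11} = 165832.

165832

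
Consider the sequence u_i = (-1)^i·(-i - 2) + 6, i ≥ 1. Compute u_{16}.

-12

(-1)^16 = 1; -i - 2 at i=16 is -18; so u_{16} = -12.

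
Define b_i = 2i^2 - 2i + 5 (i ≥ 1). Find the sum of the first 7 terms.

259

Over i = 1..7: Σi = 28, Σi² = 140.
Total = (2)·140 + (-2)·28 + (5)·7 = 259.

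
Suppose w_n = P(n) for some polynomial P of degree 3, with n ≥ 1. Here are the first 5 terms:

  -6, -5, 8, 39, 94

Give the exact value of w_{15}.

1st diffs: 1, 13, 31, 55.
2nd diffs: 12, 18, 24.
3rd diffs: 6, 6 (constant).
Newton forward-difference form: w_n = -6 + 1·C(n-1,1) + 12·C(n-1,2) + 6·C(n-1,3).
At n = 15: n-1 = 14, so w_{15} = -6 + 14 + 1092 + 2184 = 3284.

3284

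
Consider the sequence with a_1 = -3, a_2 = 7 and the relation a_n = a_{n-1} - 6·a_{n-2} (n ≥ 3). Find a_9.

-4295

a_3 = 25, a_4 = -17, a_5 = -167, a_6 = -65, a_7 = 937, a_8 = 1327, a_9 = -4295.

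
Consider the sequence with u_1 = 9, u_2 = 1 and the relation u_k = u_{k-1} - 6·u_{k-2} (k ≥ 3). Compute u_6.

613

u_3 = -53;  u_4 = -59;  u_5 = 259;  u_6 = 613.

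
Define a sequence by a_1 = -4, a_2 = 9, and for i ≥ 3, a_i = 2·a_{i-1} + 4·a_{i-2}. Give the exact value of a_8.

3392

Step forward from the initial values:
a_3 = 2, a_4 = 40, a_5 = 88, a_6 = 336, a_7 = 1024, a_8 = 3392.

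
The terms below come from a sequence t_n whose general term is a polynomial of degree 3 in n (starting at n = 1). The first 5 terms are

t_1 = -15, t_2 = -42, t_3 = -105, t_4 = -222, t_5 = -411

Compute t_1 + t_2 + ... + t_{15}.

1st diffs: -27, -63, -117, -189.
2nd diffs: -36, -54, -72.
3rd diffs: -18, -18 (constant).
Newton forward-difference form: t_n = -15 + (-27)·C(n-1,1) + (-36)·C(n-1,2) + (-18)·C(n-1,3).
Continuing: …, -690, -1077, -1590, -2247, …, t_{15} = -10221.
Summing n = 1..15 (15 terms) gives -44010.

-44010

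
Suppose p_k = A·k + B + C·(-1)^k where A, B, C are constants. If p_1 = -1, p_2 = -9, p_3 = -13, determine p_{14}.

-81

Write the equations: A + B - C = -1; 2A + B + C = -9; 3A + B - C = -13.
Subtracting the first from the second: A + 2C = -8.
Subtracting the second from the third: A - 2C = -4.
Solving: C = -1, A = -6, then B = 4.
Hence p_{14} = -6·14 + 4 + (-1)·1 = -81.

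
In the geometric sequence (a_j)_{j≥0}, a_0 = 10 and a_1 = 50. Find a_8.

Common ratio r = 5.
a_j = 10·5^(j-0).
a_8 = 10·5^8 = 3906250.

3906250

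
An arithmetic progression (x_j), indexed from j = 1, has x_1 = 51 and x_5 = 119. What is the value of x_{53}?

Common difference d = (119 - 51) / (5 - 1) = 17.
x_j = 51 + (j - 1)·17.
x_{53} = 51 + 52·17 = 935.

935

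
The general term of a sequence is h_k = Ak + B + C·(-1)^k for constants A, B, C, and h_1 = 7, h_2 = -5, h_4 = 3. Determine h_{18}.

Plug in k = 1, 2, 4: A + B - C = 7; 2A + B + C = -5; 4A + B + C = 3.
Subtracting the first from the second: A + 2C = -12.
Subtracting the second from the third: 2A = 8.
Solving: C = -8, A = 4, then B = -5.
Hence h_{18} = 4·18 + (-5) + (-8)·1 = 59.

59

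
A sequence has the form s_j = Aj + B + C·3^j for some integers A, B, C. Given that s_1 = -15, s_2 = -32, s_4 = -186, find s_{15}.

At j = 1, 2, 4: A + B + 3C = -15; 2A + B + 9C = -32; 4A + B + 81C = -186.
Subtracting the first from the second: A + 6C = -17.
Subtracting the second from the third: 2A + 72C = -154.
Solving: C = -2, A = -5, then B = -4.
Hence s_{15} = -5·15 + (-4) + (-2)·14348907 = -28697893.

-28697893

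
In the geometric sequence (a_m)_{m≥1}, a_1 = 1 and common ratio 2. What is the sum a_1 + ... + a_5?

31

a_m = 1·2^(m-1).
S = 1·(2^5 - 1)/(2 - 1) = 1·(32 - 1)/(1) = 31.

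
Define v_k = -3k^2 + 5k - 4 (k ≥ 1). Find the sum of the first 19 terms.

-6536

Over k = 1..19: Σk = 190, Σk² = 2470.
Total = (-3)·2470 + (5)·190 + (-4)·19 = -6536.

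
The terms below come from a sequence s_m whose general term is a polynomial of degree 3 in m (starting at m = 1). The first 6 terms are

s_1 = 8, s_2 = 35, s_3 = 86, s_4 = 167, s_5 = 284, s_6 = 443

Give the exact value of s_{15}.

4754

1st diffs: 27, 51, 81, 117, 159.
2nd diffs: 24, 30, 36, 42.
3rd diffs: 6, 6, 6 (constant).
Newton forward-difference form: s_m = 8 + 27·C(m-1,1) + 24·C(m-1,2) + 6·C(m-1,3).
At m = 15: m-1 = 14, so s_{15} = 8 + 378 + 2184 + 2184 = 4754.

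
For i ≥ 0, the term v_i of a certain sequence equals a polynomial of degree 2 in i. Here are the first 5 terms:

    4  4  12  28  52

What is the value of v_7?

1st diffs: 0, 8, 16, 24.
2nd diffs: 8, 8, 8 (constant).
Newton forward-difference form: v_i = 4 + 8·C(i,2).
At i = 7: i = 7, so v_7 = 4 + 168 = 172.

172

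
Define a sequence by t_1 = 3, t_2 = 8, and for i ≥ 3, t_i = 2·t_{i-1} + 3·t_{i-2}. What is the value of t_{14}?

t_3 = 25, t_4 = 74, t_5 = 223, …, t_{11} = 162385, t_{12} = 487154, t_{13} = 1461463, t_{14} = 4384388.
(Characteristic roots are 3 and -1.)

4384388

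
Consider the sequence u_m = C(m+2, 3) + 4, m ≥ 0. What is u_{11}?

290

C(13, 3) = 286, so u_{11} = 290.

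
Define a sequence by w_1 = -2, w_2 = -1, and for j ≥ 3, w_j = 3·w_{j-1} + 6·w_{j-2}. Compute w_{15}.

Iterate the recurrence:
w_3 = -15;  w_4 = -51;  w_5 = -243;  …;  w_{12} = -7276635;  w_{13} = -31815747;  w_{14} = -139107051;  w_{15} = -608215635.

-608215635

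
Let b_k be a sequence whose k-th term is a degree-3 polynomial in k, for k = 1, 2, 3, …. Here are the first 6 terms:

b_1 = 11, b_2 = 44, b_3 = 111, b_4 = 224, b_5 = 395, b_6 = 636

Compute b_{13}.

1st diffs: 33, 67, 113, 171, 241.
2nd diffs: 34, 46, 58, 70.
3rd diffs: 12, 12, 12 (constant).
So b_k = 2k^3 + 5k^2 + 4k.
Evaluating at k = 13 gives b_{13} = 5291.

5291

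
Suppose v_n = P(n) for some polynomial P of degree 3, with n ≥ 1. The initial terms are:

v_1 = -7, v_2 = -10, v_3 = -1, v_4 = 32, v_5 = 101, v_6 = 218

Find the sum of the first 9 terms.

2349

1st diffs: -3, 9, 33, 69, 117.
2nd diffs: 12, 24, 36, 48.
3rd diffs: 12, 12, 12 (constant).
So v_n = 2n^3 - 6n^2 + n - 4.
Continuing: 395, 644, 977.
Summing n = 1..9 (9 terms) gives 2349.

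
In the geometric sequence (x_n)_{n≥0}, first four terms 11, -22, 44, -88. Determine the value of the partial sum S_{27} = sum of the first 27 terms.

492131673

Common ratio r = -2.
x_n = 11·(-2)^(n-0).
S = 11·((-2)^27 - 1)/(-2 - 1) = 11·(-134217728 - 1)/(-3) = 492131673.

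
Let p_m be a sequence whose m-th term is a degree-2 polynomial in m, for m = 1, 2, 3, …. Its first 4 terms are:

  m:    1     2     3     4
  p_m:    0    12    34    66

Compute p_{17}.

1st diffs: 12, 22, 32.
2nd diffs: 10, 10 (constant).
Newton forward-difference form: p_m = 12·C(m-1,1) + 10·C(m-1,2).
At m = 17: m-1 = 16, so p_{17} = 192 + 1200 = 1392.

1392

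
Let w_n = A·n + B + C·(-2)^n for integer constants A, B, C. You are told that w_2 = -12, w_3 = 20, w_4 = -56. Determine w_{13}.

24532

The three given values yield: 2A + B + 4C = -12; 3A + B - 8C = 20; 4A + B + 16C = -56.
Subtracting the first from the second: A - 12C = 32.
Subtracting the second from the third: A + 24C = -76.
Solving: C = -3, A = -4, then B = 8.
Therefore w_{13} = -52 + 8 + (-3)·(-8192) = 24532.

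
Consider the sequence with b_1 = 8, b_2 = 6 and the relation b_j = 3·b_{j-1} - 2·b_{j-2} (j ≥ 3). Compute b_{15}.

-32758

b_3 = 2; b_4 = -6; b_5 = -22; …; b_{12} = -4086; b_{13} = -8182; b_{14} = -16374; b_{15} = -32758.
(Characteristic roots are 2 and 1.)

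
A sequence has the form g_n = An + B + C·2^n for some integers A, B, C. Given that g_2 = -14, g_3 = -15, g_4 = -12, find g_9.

The three given values yield: 2A + B + 4C = -14; 3A + B + 8C = -15; 4A + B + 16C = -12.
Subtracting the first from the second: A + 4C = -1.
Subtracting the second from the third: A + 8C = 3.
Solving: C = 1, A = -5, then B = -8.
Therefore g_9 = -45 + (-8) + 1·512 = 459.

459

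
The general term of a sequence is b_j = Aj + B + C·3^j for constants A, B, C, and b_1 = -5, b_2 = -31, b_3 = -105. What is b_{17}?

At j = 1, 2, 3: A + B + 3C = -5; 2A + B + 9C = -31; 3A + B + 27C = -105.
Subtracting the first from the second: A + 6C = -26.
Subtracting the second from the third: A + 18C = -74.
Solving: C = -4, A = -2, then B = 9.
Therefore b_{17} = -34 + 9 + (-4)·129140163 = -516560677.

-516560677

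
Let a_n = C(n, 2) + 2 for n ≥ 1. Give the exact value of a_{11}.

C(11, 2) = 55, so a_{11} = 57.

57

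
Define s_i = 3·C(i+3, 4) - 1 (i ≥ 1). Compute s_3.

C(6, 4) = 15, so s_3 = 44.

44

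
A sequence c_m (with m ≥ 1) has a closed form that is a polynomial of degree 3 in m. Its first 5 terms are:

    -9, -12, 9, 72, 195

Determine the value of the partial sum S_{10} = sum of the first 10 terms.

6435

1st diffs: -3, 21, 63, 123.
2nd diffs: 24, 42, 60.
3rd diffs: 18, 18 (constant).
So c_m = 3m^3 - 6m^2 - 6m.
Continuing: …, 396, 693, 1104, 1647, …, c_{10} = 2340.
Summing m = 1..10 (10 terms) gives 6435.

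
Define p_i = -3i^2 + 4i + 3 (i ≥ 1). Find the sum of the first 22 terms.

-10307

Over i = 1..22: Σi = 253, Σi² = 3795.
Total = (-3)·3795 + (4)·253 + (3)·22 = -10307.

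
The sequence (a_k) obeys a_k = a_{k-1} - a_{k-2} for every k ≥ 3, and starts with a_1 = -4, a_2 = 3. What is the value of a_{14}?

3

Applying the relation repeatedly:
a_3 = 7; a_4 = 4; a_5 = -3; …; a_{11} = -3; a_{12} = -7; a_{13} = -4; a_{14} = 3.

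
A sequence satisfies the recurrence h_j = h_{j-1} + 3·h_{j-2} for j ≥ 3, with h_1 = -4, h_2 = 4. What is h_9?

-296

h_3 = -8, h_4 = 4, h_5 = -20, h_6 = -8, h_7 = -68, h_8 = -92, h_9 = -296.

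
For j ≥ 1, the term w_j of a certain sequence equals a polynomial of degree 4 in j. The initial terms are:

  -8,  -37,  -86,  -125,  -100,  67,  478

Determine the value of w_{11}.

1st diffs: -29, -49, -39, 25, 167, 411.
2nd diffs: -20, 10, 64, 142, 244.
3rd diffs: 30, 54, 78, 102.
4th diffs: 24, 24, 24 (constant).
Newton forward-difference form: w_j = -8 + (-29)·C(j-1,1) + (-20)·C(j-1,2) + 30·C(j-1,3) + 24·C(j-1,4).
At j = 11: j-1 = 10, so w_{11} = -8 - 290 - 900 + 3600 + 5040 = 7442.

7442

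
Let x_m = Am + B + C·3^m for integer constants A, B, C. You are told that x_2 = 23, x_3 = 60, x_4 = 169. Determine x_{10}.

118111

Write the equations: 2A + B + 9C = 23; 3A + B + 27C = 60; 4A + B + 81C = 169.
Subtracting the first from the second: A + 18C = 37.
Subtracting the second from the third: A + 54C = 109.
Solving: C = 2, A = 1, then B = 3.
So x_m = 1·m + 3 + 2·3^m; at m=10 this is 118111.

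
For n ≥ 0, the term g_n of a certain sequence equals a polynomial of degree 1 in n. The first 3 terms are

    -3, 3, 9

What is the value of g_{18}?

105

1st diffs: 6, 6 (constant).
So g_n = 6n - 3.
Evaluating at n = 18 gives g_{18} = 105.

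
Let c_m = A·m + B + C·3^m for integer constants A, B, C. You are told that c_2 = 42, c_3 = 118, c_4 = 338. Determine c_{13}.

Plug in m = 2, 3, 4: 2A + B + 9C = 42; 3A + B + 27C = 118; 4A + B + 81C = 338.
Subtracting the first from the second: A + 18C = 76.
Subtracting the second from the third: A + 54C = 220.
Solving: C = 4, A = 4, then B = -2.
Hence c_{13} = 4·13 + (-2) + 4·1594323 = 6377342.

6377342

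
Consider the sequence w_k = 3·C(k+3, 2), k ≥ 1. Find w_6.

C(9, 2) = 36, so w_6 = 108.

108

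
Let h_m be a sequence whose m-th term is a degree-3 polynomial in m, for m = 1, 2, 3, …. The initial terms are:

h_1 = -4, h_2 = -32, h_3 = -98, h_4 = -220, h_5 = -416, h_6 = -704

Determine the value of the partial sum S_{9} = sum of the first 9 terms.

-6504

1st diffs: -28, -66, -122, -196, -288.
2nd diffs: -38, -56, -74, -92.
3rd diffs: -18, -18, -18 (constant).
Newton forward-difference form: h_m = -4 + (-28)·C(m-1,1) + (-38)·C(m-1,2) + (-18)·C(m-1,3).
Continuing: -1102, -1628, -2300.
Summing m = 1..9 (9 terms) gives -6504.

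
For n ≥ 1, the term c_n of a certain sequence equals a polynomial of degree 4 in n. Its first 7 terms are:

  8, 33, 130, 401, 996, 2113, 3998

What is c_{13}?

1st diffs: 25, 97, 271, 595, 1117, 1885.
2nd diffs: 72, 174, 324, 522, 768.
3rd diffs: 102, 150, 198, 246.
4th diffs: 48, 48, 48 (constant).
So c_n = 2n^4 - 3n^3 + 4n^2 + 4n + 1.
Evaluating at n = 13 gives c_{13} = 51260.

51260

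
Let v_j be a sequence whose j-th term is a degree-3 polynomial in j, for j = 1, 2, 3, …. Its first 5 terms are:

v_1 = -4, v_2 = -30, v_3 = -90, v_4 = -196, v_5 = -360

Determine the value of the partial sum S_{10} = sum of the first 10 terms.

-7810

1st diffs: -26, -60, -106, -164.
2nd diffs: -34, -46, -58.
3rd diffs: -12, -12 (constant).
So v_j = -2j^3 - 5j^2 + 3j.
Continuing: …, -594, -910, -1320, -1836, …, v_{10} = -2470.
Summing j = 1..10 (10 terms) gives -7810.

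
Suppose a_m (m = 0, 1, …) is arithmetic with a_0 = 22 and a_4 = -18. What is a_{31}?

-288

Common difference d = (-18 - 22) / (4 - 0) = -10.
a_m = 22 + (m - 0)·(-10).
a_{31} = 22 + 31·(-10) = -288.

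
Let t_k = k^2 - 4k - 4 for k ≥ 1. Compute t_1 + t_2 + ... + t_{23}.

3128

Over k = 1..23: Σk = 276, Σk² = 4324.
Total = (1)·4324 + (-4)·276 + (-4)·23 = 3128.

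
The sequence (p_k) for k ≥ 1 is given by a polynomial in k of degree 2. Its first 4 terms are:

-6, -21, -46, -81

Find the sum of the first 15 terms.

1st diffs: -15, -25, -35.
2nd diffs: -10, -10 (constant).
Newton forward-difference form: p_k = -6 + (-15)·C(k-1,1) + (-10)·C(k-1,2).
Continuing: …, -126, -181, -246, -321, …, p_{15} = -1126.
Summing k = 1..15 (15 terms) gives -6215.

-6215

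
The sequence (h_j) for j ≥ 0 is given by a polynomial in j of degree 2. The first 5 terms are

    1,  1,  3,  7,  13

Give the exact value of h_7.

43

1st diffs: 0, 2, 4, 6.
2nd diffs: 2, 2, 2 (constant).
Newton forward-difference form: h_j = 1 + 2·C(j,2).
At j = 7: j = 7, so h_7 = 1 + 42 = 43.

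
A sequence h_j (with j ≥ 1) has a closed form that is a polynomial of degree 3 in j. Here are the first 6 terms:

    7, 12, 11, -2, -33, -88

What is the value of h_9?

-457

1st diffs: 5, -1, -13, -31, -55.
2nd diffs: -6, -12, -18, -24.
3rd diffs: -6, -6, -6 (constant).
So h_j = -j^3 + 3j^2 + 3j + 2.
Evaluating at j = 9 gives h_9 = -457.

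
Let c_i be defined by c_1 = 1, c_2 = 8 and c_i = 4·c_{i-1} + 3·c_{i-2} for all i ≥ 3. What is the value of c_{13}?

165156329

Applying the relation repeatedly:
c_3 = 35; c_4 = 164; c_5 = 761; …; c_{10} = 1647128; c_{11} = 7652147; c_{12} = 35549972; c_{13} = 165156329.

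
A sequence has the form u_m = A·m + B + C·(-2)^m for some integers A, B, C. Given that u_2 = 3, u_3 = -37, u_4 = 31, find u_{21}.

-6291541

The three given values yield: 2A + B + 4C = 3; 3A + B - 8C = -37; 4A + B + 16C = 31.
Subtracting the first from the second: A - 12C = -40.
Subtracting the second from the third: A + 24C = 68.
Solving: C = 3, A = -4, then B = -1.
So u_m = -4·m + (-1) + 3·(-2)^m; at m=21 this is -6291541.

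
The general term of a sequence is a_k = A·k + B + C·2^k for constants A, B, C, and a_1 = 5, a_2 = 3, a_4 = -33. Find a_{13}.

-32683

Write the equations: A + B + 2C = 5; 2A + B + 4C = 3; 4A + B + 16C = -33.
Subtracting the first from the second: A + 2C = -2.
Subtracting the second from the third: 2A + 12C = -36.
Solving: C = -4, A = 6, then B = 7.
So a_k = 6·k + 7 + (-4)·2^k; at k=13 this is -32683.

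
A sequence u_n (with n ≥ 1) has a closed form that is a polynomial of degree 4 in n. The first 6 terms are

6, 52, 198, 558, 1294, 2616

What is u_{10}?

1st diffs: 46, 146, 360, 736, 1322.
2nd diffs: 100, 214, 376, 586.
3rd diffs: 114, 162, 210.
4th diffs: 48, 48 (constant).
So u_n = 2n^4 - n^3 + 6n^2 + 5n - 6.
Evaluating at n = 10 gives u_{10} = 19644.

19644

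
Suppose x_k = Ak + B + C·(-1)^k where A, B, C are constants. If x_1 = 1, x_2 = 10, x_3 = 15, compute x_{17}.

At k = 1, 2, 3: A + B - C = 1; 2A + B + C = 10; 3A + B - C = 15.
Subtracting the first from the second: A + 2C = 9.
Subtracting the second from the third: A - 2C = 5.
Solving: C = 1, A = 7, then B = -5.
So x_k = 7·k + (-5) + 1·(-1)^k; at k=17 this is 113.

113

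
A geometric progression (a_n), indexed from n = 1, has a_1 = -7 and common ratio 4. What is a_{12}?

a_n = (-7)·4^(n-1).
a_{12} = (-7)·4^11 = -29360128.

-29360128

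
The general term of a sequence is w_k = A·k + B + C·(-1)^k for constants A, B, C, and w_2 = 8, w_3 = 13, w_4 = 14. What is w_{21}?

67

At k = 2, 3, 4: 2A + B + C = 8; 3A + B - C = 13; 4A + B + C = 14.
Subtracting the first from the second: A - 2C = 5.
Subtracting the second from the third: A + 2C = 1.
Solving: C = -1, A = 3, then B = 3.
So w_k = 3·k + 3 + (-1)·(-1)^k; at k=21 this is 67.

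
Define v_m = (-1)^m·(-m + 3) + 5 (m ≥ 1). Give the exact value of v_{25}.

27

(-1)^25 = -1; -m + 3 at m=25 is -22; so v_{25} = 27.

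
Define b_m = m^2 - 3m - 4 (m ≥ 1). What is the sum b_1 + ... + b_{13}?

Over m = 1..13: Σm = 91, Σm² = 819.
Total = (1)·819 + (-3)·91 + (-4)·13 = 494.

494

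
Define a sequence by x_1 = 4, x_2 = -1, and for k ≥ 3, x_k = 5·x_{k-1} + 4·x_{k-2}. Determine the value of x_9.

315019

Iterate the recurrence:
x_3 = 11  x_4 = 51  x_5 = 299  x_6 = 1699  x_7 = 9691  x_8 = 55251  x_9 = 315019.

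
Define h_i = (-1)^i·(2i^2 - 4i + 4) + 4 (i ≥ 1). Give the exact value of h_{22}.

(-1)^22 = 1; 2i^2 - 4i + 4 at i=22 is 884; so h_{22} = 888.

888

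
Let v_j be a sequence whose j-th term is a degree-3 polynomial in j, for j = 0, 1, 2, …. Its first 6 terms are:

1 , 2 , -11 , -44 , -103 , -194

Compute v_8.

1st diffs: 1, -13, -33, -59, -91.
2nd diffs: -14, -20, -26, -32.
3rd diffs: -6, -6, -6 (constant).
Newton forward-difference form: v_j = 1 + 1·C(j,1) + (-14)·C(j,2) + (-6)·C(j,3).
At j = 8: j = 8, so v_8 = 1 + 8 - 392 - 336 = -719.

-719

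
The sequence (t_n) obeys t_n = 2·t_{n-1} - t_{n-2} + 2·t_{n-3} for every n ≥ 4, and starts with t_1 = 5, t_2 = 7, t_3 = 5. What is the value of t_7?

125

Compute successive terms:
t_4 = 13, t_5 = 35, t_6 = 67, t_7 = 125.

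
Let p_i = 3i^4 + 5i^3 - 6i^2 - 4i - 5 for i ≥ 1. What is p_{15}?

p_{15} = 3·15^4 + 5·15^3 - 6·15^2 - 4·15 - 5 = 167335.

167335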